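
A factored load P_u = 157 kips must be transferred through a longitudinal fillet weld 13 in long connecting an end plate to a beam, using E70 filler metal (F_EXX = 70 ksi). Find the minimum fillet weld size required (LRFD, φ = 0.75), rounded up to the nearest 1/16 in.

w = 9/16 in

Total weld length L = 13 in.
Required throat t_e = P_u / (φ × 0.6 F_EXX × L) = 157 / (0.75 × 0.6 × 70 × 13) = 0.3834 in.
Required leg w = t_e / 0.707 = 0.5423 in → use 9/16 in.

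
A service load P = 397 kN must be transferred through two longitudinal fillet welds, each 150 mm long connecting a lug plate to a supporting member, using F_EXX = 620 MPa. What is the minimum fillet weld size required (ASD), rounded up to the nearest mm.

w = 11 mm

Total weld length L = 300 mm.
Required throat t_e = P × Ω / (0.6 F_EXX × L) = 397 × 2.0 / (0.6 × 620 × 300 × 10⁻³) = 7.115 mm.
Required leg w = t_e / 0.707 = 10.06 mm → use 11 mm.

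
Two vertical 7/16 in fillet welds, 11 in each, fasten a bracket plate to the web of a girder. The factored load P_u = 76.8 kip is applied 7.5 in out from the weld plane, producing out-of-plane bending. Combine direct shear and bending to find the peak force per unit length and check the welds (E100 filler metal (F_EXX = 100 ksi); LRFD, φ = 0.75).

L_w = 2 × 11 = 22 in; section modulus (unit throat) S = 2 × L²/6 = 40.33 in².
Direct shear f_v = P/L_w = 76.8/22 = 3.491 kip/in.
Moment M = P × e = 76.8 × 7.5 = 576 kip·in; bending f_b = M/S = 14.28 kip/in.
f_max = √(f_v² + f_b²) = √(3.491² + 14.28²) = 14.7 kip/in.
φr_n = 0.75 × 0.6 × 100 × (0.707 × 0.4375) = 13.92 kip/in → NOT adequate.

f_max ≈ 14.7 kip/in; NOT adequate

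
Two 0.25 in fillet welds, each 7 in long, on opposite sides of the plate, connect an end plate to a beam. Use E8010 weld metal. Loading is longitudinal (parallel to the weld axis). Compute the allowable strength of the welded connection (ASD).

R_n/Ω ≈ 59.4 kip

E80XX → F_EXX = 80 ksi.
Effective throat t_e = 0.707 × 0.25 = 0.1767 in.
Total length L = 14 in; A_we = 0.1767 × 14 = 2.474 in².
F_nw = 0.6 F_EXX = 0.6 × 80 = 48 ksi.
R_n = 48 × 2.474 = 118.8 kip; R_n/Ω = 118.8/2.0 = 59.39 kip.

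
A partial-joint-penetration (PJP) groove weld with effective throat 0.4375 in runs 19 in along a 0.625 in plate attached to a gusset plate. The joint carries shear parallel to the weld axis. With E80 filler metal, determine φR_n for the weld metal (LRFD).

φR_n ≈ 299 kip

E80XX → F_EXX = 80 ksi.
Effective throat (given) t_e = 0.4375 in.
A_we = 0.4375 × 19 = 8.312 in².
F_nw = 0.6 F_EXX = 48 ksi.
φR_n = 0.75 × 48 × 8.312 = 299.2 kip.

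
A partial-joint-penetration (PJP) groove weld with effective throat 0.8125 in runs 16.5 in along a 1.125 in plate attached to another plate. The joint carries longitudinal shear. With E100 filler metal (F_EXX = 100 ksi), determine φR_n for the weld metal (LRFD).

Effective throat (given) t_e = 0.8125 in.
A_we = 0.8125 × 16.5 = 13.41 in².
F_nw = 0.6 F_EXX = 60 ksi.
φR_n = 0.75 × 60 × 13.41 = 603.3 kip.

φR_n ≈ 603 kip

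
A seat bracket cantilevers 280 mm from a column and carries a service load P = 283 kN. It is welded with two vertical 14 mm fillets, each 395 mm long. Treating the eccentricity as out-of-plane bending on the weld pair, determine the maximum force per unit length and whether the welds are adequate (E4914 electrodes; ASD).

E49XX → F_EXX = 490 MPa.
L_w = 2 × 395 = 790 mm; section modulus (unit throat) S = 2 × L²/6 = 52010 mm².
Direct shear f_v = P/L_w = 283×10³/790 = 358.2 N/mm.
Moment M = P × e = 283×10³ × 280 = 79240000 N·mm; bending f_b = M/S = 1524 N/mm.
f_max = √(f_v² + f_b²) = √(358.2² + 1524²) = 1565 N/mm.
r_n/Ω = (1/2.0) × 0.6 × 490 × (0.707 × 14) = 1455 N/mm → NOT adequate.

f_max ≈ 1570 N/mm; NOT adequate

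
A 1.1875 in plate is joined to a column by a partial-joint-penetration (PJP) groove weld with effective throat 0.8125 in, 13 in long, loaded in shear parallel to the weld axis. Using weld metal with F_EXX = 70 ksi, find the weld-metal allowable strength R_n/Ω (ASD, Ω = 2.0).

Effective throat (given) t_e = 0.8125 in.
A_we = 0.8125 × 13 = 10.56 in².
F_nw = 0.6 F_EXX = 42 ksi.
R_n/Ω = (42 × 10.56) / 2.0 = 221.8 kips.

R_n/Ω ≈ 222 kips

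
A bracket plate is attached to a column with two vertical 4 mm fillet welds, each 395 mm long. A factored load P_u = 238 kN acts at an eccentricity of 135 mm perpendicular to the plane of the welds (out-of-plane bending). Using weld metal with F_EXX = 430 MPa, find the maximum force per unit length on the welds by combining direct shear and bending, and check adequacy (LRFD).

f_max ≈ 687 N/mm; NOT adequate

L_w = 2 × 395 = 790 mm; section modulus (unit throat) S = 2 × L²/6 = 52010 mm².
Direct shear f_v = P/L_w = 238×10³/790 = 301.3 N/mm.
Moment M = P × e = 238×10³ × 135 = 32130000 N·mm; bending f_b = M/S = 617.8 N/mm.
f_max = √(f_v² + f_b²) = √(301.3² + 617.8²) = 687.3 N/mm.
φr_n = 0.75 × 0.6 × 430 × (0.707 × 4) = 547.2 N/mm → NOT adequate.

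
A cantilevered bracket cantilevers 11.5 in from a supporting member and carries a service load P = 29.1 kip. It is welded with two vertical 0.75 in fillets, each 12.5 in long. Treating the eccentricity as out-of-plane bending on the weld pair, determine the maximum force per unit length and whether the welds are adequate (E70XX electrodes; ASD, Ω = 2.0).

E70XX → F_EXX = 70 ksi.
L_w = 2 × 12.5 = 25 in; section modulus (unit throat) S = 2 × L²/6 = 52.08 in².
Direct shear f_v = P/L_w = 29.1/25 = 1.164 kip/in.
Moment M = P × e = 29.1 × 11.5 = 334.65 kip·in; bending f_b = M/S = 6.425 kip/in.
f_max = √(f_v² + f_b²) = √(1.164² + 6.425²) = 6.53 kip/in.
r_n/Ω = (1/2.0) × 0.6 × 70 × (0.707 × 0.75) = 11.14 kip/in → adequate.

f_max ≈ 6.53 kip/in; adequate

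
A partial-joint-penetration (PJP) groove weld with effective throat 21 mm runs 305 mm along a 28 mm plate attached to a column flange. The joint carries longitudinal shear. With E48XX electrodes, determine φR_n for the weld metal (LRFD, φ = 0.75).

E48XX → F_EXX = 480 MPa.
Effective throat (given) t_e = 21 mm.
A_we = 21 × 305 = 6405 mm².
F_nw = 0.6 F_EXX = 288 MPa.
φR_n = 0.75 × 288 × 6405 × 10⁻³ = 1383 kN.

φR_n ≈ 1380 kN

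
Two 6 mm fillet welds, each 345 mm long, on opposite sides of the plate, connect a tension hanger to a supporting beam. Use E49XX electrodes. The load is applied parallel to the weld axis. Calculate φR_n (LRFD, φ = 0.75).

E49XX → F_EXX = 490 MPa.
Effective throat t_e = 0.707 × 6 = 4.242 mm.
Total length L = 690 mm; A_we = 4.242 × 690 = 2927 mm².
F_nw = 0.6 F_EXX = 0.6 × 490 = 294 MPa.
φR_n = 0.75 × 294 × 2927 × 10⁻³ = 645.4 kN.

φR_n ≈ 645 kN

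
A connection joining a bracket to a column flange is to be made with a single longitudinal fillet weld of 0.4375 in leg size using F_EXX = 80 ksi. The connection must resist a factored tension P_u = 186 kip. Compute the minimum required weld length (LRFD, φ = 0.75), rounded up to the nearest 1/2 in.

L = 17 in

Throat t_e = 0.707 × 0.4375 = 0.3093 in.
φr_n = 0.75 × 0.6 × 80 × 0.3093 = 11.14 kip/in.
L_req = P_u / φr_n = 186 / 11.14 = 16.7 in total.
Round up → use L = 17 in.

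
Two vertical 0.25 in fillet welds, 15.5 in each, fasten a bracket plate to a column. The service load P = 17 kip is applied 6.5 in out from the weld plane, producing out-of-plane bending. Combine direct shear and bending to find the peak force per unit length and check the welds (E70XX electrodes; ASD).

E70XX → F_EXX = 70 ksi.
L_w = 2 × 15.5 = 31 in; section modulus (unit throat) S = 2 × L²/6 = 80.08 in².
Direct shear f_v = P/L_w = 17/31 = 0.5484 kip/in.
Moment M = P × e = 17 × 6.5 = 110.5 kip·in; bending f_b = M/S = 1.38 kip/in.
f_max = √(f_v² + f_b²) = √(0.5484² + 1.38²) = 1.485 kip/in.
r_n/Ω = (1/2.0) × 0.6 × 70 × (0.707 × 0.25) = 3.712 kip/in → adequate.

f_max ≈ 1.48 kip/in; adequate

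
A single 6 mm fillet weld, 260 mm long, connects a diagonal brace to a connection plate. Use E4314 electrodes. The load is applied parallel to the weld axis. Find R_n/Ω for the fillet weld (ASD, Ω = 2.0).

E43XX → F_EXX = 430 MPa.
Effective throat t_e = 0.707 × 6 = 4.242 mm.
Total length L = 260 mm; A_we = 4.242 × 260 = 1103 mm².
F_nw = 0.6 F_EXX = 0.6 × 430 = 258 MPa.
R_n = 258 × 1103 × 10⁻³ = 284.6 kN; R_n/Ω = 284.6/2.0 = 142.3 kN.

R_n/Ω ≈ 142 kN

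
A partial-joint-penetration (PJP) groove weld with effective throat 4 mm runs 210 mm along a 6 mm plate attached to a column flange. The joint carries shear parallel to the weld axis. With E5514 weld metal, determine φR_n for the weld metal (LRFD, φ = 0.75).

E55XX → F_EXX = 550 MPa.
Effective throat (given) t_e = 4 mm.
A_we = 4 × 210 = 840 mm².
F_nw = 0.6 F_EXX = 330 MPa.
φR_n = 0.75 × 330 × 840 × 10⁻³ = 207.9 kN.

φR_n ≈ 208 kN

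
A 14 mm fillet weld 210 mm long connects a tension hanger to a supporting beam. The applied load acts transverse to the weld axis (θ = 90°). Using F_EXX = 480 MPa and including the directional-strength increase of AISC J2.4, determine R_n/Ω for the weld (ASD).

R_n/Ω ≈ 449 kN

t_e = 0.707 × 14 = 9.898 mm; A_we = 9.898 × 210 = 2079 mm².
Directional factor: 1.0 + 0.5 sin^1.5(90°) = 1.5.
F_nw = 0.6 × 480 × 1.5 = 432 MPa.
R_n/Ω = (432 × 2079) / 2.0 × 10⁻³ = 449 kN.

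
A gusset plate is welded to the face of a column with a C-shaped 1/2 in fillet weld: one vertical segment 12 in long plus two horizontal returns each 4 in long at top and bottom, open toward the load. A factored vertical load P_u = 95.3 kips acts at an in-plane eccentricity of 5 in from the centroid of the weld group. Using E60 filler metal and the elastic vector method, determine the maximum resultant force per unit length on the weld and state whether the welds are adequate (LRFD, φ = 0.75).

E60XX → F_EXX = 60 ksi.
Total weld length L_w = 20 in. Treat welds as unit-width lines.
Centroid: x̄ = 2×4×2 / 20 = 0.8 in from the vertical weld.
Polar moment about centroid: J = I_x + I_y = [12³/12 + 2×4×6²] + [12×0.8² + 2(4³/12 + 4×1.2²)] = 461.9 in³.
Direct shear f_v = P/L_w = 95.3 / 20 = 4.765 kip/in (vertical).
Torsion M = P·e = 95.3 × 5 = 476.5 kip·in.
Critical point at (x, y) = (3.2, 6) from centroid. f_tx = M·y/J = 6.19 kip/in; f_ty = M·x/J = 3.301 kip/in.
Resultant f_max = √[f_tx² + (f_v + f_ty)²] = √[6.19² + (4.765 + 3.301)²] = 10.17 kip/in.
Capacity per unit length: φr_n = 0.75 × 0.6 × 60 × (0.707 × 0.5) = 9.544 kip/in.
10.17 > 9.544 → NOT adequate.

f_max ≈ 10.2 kip/in; NOT adequate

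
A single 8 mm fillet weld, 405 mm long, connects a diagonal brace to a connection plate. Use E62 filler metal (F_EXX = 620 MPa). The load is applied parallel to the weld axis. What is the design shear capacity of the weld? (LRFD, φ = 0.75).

φR_n ≈ 639 kN

Effective throat t_e = 0.707 × 8 = 5.656 mm.
Total length L = 405 mm; A_we = 5.656 × 405 = 2291 mm².
F_nw = 0.6 F_EXX = 0.6 × 620 = 372 MPa.
φR_n = 0.75 × 372 × 2291 × 10⁻³ = 639.1 kN.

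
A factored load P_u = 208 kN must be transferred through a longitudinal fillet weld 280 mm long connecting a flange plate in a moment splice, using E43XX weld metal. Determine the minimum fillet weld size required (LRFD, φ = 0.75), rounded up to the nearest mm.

w = 6 mm

E43XX → F_EXX = 430 MPa.
Total weld length L = 280 mm.
Required throat t_e = P_u / (φ × 0.6 F_EXX × L) = 208 / (0.75 × 0.6 × 430 × 280 × 10⁻³) = 3.839 mm.
Required leg w = t_e / 0.707 = 5.43 mm → use 6 mm.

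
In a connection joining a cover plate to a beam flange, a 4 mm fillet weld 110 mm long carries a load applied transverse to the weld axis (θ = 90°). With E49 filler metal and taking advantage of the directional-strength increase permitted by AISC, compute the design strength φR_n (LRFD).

E49XX → F_EXX = 490 MPa.
t_e = 0.707 × 4 = 2.828 mm; A_we = 2.828 × 110 = 311.1 mm².
Directional factor: 1.0 + 0.5 sin^1.5(90°) = 1.5.
F_nw = 0.6 × 490 × 1.5 = 441 MPa.
φR_n = 0.75 × 441 × 311.1 × 10⁻³ = 102.9 kN.

φR_n ≈ 103 kN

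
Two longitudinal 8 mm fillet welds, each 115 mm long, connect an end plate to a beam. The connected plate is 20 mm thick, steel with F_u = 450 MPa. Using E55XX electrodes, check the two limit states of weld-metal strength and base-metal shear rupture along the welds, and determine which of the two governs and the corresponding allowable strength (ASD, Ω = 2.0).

E55XX → F_EXX = 550 MPa.
t_e = 0.707 × 8 = 5.656 mm; L = 230 mm.
Weld metal: R_n/Ω = (1/2.0) × 0.6 × 550 × 5.656 × 230 × 10⁻³ = 214.6 kN.
Base metal (shear rupture): R_n/Ω = (1/2.0) × 0.6 × 450 × 20 × 230 × 10⁻³ = 621 kN.
Governing: weld metal.

R_n/Ω ≈ 215 kN (weld metal governs)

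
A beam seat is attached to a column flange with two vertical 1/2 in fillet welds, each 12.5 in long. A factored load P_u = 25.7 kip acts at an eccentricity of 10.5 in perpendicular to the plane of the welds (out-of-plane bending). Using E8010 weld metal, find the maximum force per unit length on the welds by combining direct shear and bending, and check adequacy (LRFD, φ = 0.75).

E80XX → F_EXX = 80 ksi.
L_w = 2 × 12.5 = 25 in; section modulus (unit throat) S = 2 × L²/6 = 52.08 in².
Direct shear f_v = P/L_w = 25.7/25 = 1.028 kip/in.
Moment M = P × e = 25.7 × 10.5 = 269.85 kip·in; bending f_b = M/S = 5.181 kip/in.
f_max = √(f_v² + f_b²) = √(1.028² + 5.181²) = 5.282 kip/in.
φr_n = 0.75 × 0.6 × 80 × (0.707 × 0.5) = 12.73 kip/in → adequate.

f_max ≈ 5.28 kip/in; adequate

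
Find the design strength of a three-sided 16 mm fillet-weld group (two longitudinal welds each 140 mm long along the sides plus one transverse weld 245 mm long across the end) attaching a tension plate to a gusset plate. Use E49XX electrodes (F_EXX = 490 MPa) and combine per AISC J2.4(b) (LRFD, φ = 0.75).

t_e = 0.707 × 16 = 11.31 mm.
R_nwl = 0.6 × 490 × 11.31 × 280 × 10⁻³ = 931.2 kN (longitudinal, 2 welds).
R_nwt = 0.6 × 490 × 11.31 × 245 × 10⁻³ = 814.8 kN (transverse, base value).
(i) R_nwl + R_nwt = 1746 kN; (ii) 0.85 R_nwl + 1.5 R_nwt = 2014 kN.
R_n = max = 2014 kN [governs: (ii)]; φR_n = 1510 kN.

φR_n ≈ 1510 kN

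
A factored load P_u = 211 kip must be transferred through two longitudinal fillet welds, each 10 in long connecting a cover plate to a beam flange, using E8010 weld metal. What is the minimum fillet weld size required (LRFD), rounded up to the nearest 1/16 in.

w = 7/16 in

E80XX → F_EXX = 80 ksi.
Total weld length L = 20 in.
Required throat t_e = P_u / (φ × 0.6 F_EXX × L) = 211 / (0.75 × 0.6 × 80 × 20) = 0.2931 in.
Required leg w = t_e / 0.707 = 0.4145 in → use 7/16 in.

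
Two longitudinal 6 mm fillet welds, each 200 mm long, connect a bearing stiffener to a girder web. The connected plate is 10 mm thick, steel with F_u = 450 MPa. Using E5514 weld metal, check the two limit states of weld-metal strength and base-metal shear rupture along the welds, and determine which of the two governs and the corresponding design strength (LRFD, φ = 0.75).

φR_n ≈ 420 kN (weld metal governs)

E55XX → F_EXX = 550 MPa.
t_e = 0.707 × 6 = 4.242 mm; L = 400 mm.
Weld metal: φR_n = 0.75 × 0.6 × 550 × 4.242 × 400 × 10⁻³ = 420 kN.
Base metal (shear rupture): φR_n = 0.75 × 0.6 × 450 × 10 × 400 × 10⁻³ = 810 kN.
Governing: weld metal.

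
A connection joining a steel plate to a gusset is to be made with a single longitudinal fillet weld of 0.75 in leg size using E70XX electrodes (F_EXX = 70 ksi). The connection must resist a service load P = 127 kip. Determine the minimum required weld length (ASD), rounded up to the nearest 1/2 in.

Throat t_e = 0.707 × 0.75 = 0.5302 in.
r_n/Ω = (0.6 × 70 × 0.5302) / 2.0 = 11.14 kip/in.
L_req = P / (r_n/Ω) = 127 / 11.14 = 11.41 in total.
Round up → use L = 11.5 in.

L = 11.5 in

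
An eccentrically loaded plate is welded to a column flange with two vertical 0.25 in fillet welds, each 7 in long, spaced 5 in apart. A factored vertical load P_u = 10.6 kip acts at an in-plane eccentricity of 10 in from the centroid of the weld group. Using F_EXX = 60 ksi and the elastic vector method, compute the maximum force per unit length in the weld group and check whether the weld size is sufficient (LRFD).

Total weld length L_w = 14 in. Treat welds as unit-width lines.
Polar moment about centroid: J = 2[d³/12 + d(b/2)²] = 2[7³/12 + 7×2.5²] = 144.7 in³.
Direct shear f_v = P/L_w = 10.6 / 14 = 0.7571 kip/in (vertical).
Torsion M = P·e = 10.6 × 10 = 106 kip·in.
Critical point at (x, y) = (2.5, 3.5) from centroid. f_tx = M·y/J = 2.565 kip/in; f_ty = M·x/J = 1.832 kip/in.
Resultant f_max = √[f_tx² + (f_v + f_ty)²] = √[2.565² + (0.7571 + 1.832)²] = 3.644 kip/in.
Capacity per unit length: φr_n = 0.75 × 0.6 × 60 × (0.707 × 0.25) = 4.772 kip/in.
3.644 ≤ 4.772 → adequate.

f_max ≈ 3.64 kip/in; adequate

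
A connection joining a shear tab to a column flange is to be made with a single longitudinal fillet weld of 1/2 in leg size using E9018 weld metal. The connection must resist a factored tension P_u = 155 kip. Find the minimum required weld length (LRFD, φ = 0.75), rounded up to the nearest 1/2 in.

E90XX → F_EXX = 90 ksi.
Throat t_e = 0.707 × 0.5 = 0.3535 in.
φr_n = 0.75 × 0.6 × 90 × 0.3535 = 14.32 kip/in.
L_req = P_u / φr_n = 155 / 14.32 = 10.83 in total.
Round up → use L = 11 in.

L = 11 in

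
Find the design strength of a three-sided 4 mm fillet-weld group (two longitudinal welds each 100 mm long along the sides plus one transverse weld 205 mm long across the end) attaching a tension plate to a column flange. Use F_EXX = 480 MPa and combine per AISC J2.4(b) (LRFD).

φR_n ≈ 292 kN

t_e = 0.707 × 4 = 2.828 mm.
R_nwl = 0.6 × 480 × 2.828 × 200 × 10⁻³ = 162.9 kN (longitudinal, 2 welds).
R_nwt = 0.6 × 480 × 2.828 × 205 × 10⁻³ = 167 kN (transverse, base value).
(i) R_nwl + R_nwt = 329.9 kN; (ii) 0.85 R_nwl + 1.5 R_nwt = 388.9 kN.
R_n = max = 388.9 kN [governs: (ii)]; φR_n = 291.7 kN.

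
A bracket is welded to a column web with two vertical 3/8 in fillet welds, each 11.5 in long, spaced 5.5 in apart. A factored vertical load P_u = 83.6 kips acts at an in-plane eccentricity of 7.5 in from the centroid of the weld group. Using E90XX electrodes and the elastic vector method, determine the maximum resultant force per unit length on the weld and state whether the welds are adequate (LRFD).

f_max ≈ 11.4 kip/in; NOT adequate

E90XX → F_EXX = 90 ksi.
Total weld length L_w = 23 in. Treat welds as unit-width lines.
Polar moment about centroid: J = 2[d³/12 + d(b/2)²] = 2[11.5³/12 + 11.5×2.75²] = 427.4 in³.
Direct shear f_v = P/L_w = 83.6 / 23 = 3.635 kip/in (vertical).
Torsion M = P·e = 83.6 × 7.5 = 627 kip·in.
Critical point at (x, y) = (2.75, 5.75) from centroid. f_tx = M·y/J = 8.435 kip/in; f_ty = M·x/J = 4.034 kip/in.
Resultant f_max = √[f_tx² + (f_v + f_ty)²] = √[8.435² + (3.635 + 4.034)²] = 11.4 kip/in.
Capacity per unit length: φr_n = 0.75 × 0.6 × 90 × (0.707 × 0.375) = 10.74 kip/in.
11.4 > 10.74 → NOT adequate.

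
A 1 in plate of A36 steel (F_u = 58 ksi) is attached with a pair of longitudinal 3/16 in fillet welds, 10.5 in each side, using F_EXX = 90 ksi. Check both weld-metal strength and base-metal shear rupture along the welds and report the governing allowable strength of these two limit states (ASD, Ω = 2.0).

R_n/Ω ≈ 75.2 kips (weld metal governs)

t_e = 0.707 × 0.1875 = 0.1326 in; L = 21 in.
Weld metal: R_n/Ω = (1/2.0) × 0.6 × 90 × 0.1326 × 21 = 75.16 kips.
Base metal (shear rupture): R_n/Ω = (1/2.0) × 0.6 × 58 × 1 × 21 = 365.4 kips.
Governing: weld metal.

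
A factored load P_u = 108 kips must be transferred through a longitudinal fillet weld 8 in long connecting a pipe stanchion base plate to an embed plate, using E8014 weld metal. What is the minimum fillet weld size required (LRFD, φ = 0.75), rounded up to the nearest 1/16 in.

w = 9/16 in

E80XX → F_EXX = 80 ksi.
Total weld length L = 8 in.
Required throat t_e = P_u / (φ × 0.6 F_EXX × L) = 108 / (0.75 × 0.6 × 80 × 8) = 0.375 in.
Required leg w = t_e / 0.707 = 0.5304 in → use 9/16 in.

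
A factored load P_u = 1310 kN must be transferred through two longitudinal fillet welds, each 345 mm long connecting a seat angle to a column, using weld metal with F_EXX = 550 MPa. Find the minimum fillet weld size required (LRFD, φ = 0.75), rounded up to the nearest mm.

w = 11 mm

Total weld length L = 690 mm.
Required throat t_e = P_u / (φ × 0.6 F_EXX × L) = 1310 / (0.75 × 0.6 × 550 × 690 × 10⁻³) = 7.671 mm.
Required leg w = t_e / 0.707 = 10.85 mm → use 11 mm.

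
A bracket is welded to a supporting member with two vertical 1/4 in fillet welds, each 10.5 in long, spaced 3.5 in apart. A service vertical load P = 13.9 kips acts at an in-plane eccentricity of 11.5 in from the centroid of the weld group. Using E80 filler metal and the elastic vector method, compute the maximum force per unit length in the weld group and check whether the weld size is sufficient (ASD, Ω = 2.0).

E80XX → F_EXX = 80 ksi.
Total weld length L_w = 21 in. Treat welds as unit-width lines.
Polar moment about centroid: J = 2[d³/12 + d(b/2)²] = 2[10.5³/12 + 10.5×1.75²] = 257.2 in³.
Direct shear f_v = P/L_w = 13.9 / 21 = 0.6619 kip/in (vertical).
Torsion M = P·e = 13.9 × 11.5 = 159.85 kip·in.
Critical point at (x, y) = (1.75, 5.25) from centroid. f_tx = M·y/J = 3.262 kip/in; f_ty = M·x/J = 1.087 kip/in.
Resultant f_max = √[f_tx² + (f_v + f_ty)²] = √[3.262² + (0.6619 + 1.087)²] = 3.702 kip/in.
Capacity per unit length: r_n/Ω = (1/2.0) × 0.6 × 80 × (0.707 × 0.25) = 4.242 kip/in.
3.702 ≤ 4.242 → adequate.

f_max ≈ 3.7 kip/in; adequate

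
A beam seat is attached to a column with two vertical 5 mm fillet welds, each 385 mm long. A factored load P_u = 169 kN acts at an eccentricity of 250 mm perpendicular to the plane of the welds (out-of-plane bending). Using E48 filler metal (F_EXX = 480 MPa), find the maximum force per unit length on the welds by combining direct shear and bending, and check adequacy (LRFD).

L_w = 2 × 385 = 770 mm; section modulus (unit throat) S = 2 × L²/6 = 49410 mm².
Direct shear f_v = P/L_w = 169×10³/770 = 219.5 N/mm.
Moment M = P × e = 169×10³ × 250 = 42250000 N·mm; bending f_b = M/S = 855.1 N/mm.
f_max = √(f_v² + f_b²) = √(219.5² + 855.1²) = 882.8 N/mm.
φr_n = 0.75 × 0.6 × 480 × (0.707 × 5) = 763.6 N/mm → NOT adequate.

f_max ≈ 883 N/mm; NOT adequate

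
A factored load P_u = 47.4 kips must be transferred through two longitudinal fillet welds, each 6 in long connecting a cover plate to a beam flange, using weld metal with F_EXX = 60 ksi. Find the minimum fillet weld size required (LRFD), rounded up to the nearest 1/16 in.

Total weld length L = 12 in.
Required throat t_e = P_u / (φ × 0.6 F_EXX × L) = 47.4 / (0.75 × 0.6 × 60 × 12) = 0.1463 in.
Required leg w = t_e / 0.707 = 0.2069 in → use 1/4 in.

w = 1/4 in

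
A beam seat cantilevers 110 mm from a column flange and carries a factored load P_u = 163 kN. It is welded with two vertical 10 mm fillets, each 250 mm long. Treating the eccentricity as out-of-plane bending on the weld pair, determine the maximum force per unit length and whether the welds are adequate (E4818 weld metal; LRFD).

E48XX → F_EXX = 480 MPa.
L_w = 2 × 250 = 500 mm; section modulus (unit throat) S = 2 × L²/6 = 20830 mm².
Direct shear f_v = P/L_w = 163×10³/500 = 326 N/mm.
Moment M = P × e = 163×10³ × 110 = 17930000 N·mm; bending f_b = M/S = 860.6 N/mm.
f_max = √(f_v² + f_b²) = √(326² + 860.6²) = 920.3 N/mm.
φr_n = 0.75 × 0.6 × 480 × (0.707 × 10) = 1527 N/mm → adequate.

f_max ≈ 920 N/mm; adequate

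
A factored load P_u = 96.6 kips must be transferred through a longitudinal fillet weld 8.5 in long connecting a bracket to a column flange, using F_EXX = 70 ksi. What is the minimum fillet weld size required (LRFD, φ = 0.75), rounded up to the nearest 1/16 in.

w = 9/16 in

Total weld length L = 8.5 in.
Required throat t_e = P_u / (φ × 0.6 F_EXX × L) = 96.6 / (0.75 × 0.6 × 70 × 8.5) = 0.3608 in.
Required leg w = t_e / 0.707 = 0.5103 in → use 9/16 in.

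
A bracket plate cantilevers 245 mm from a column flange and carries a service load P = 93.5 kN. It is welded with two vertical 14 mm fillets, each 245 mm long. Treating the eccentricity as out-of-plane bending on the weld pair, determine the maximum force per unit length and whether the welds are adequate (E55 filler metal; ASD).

f_max ≈ 1160 N/mm; adequate

E55XX → F_EXX = 550 MPa.
L_w = 2 × 245 = 490 mm; section modulus (unit throat) S = 2 × L²/6 = 20010 mm².
Direct shear f_v = P/L_w = 93.5×10³/490 = 190.8 N/mm.
Moment M = P × e = 93.5×10³ × 245 = 22908000 N·mm; bending f_b = M/S = 1145 N/mm.
f_max = √(f_v² + f_b²) = √(190.8² + 1145²) = 1161 N/mm.
r_n/Ω = (1/2.0) × 0.6 × 550 × (0.707 × 14) = 1633 N/mm → adequate.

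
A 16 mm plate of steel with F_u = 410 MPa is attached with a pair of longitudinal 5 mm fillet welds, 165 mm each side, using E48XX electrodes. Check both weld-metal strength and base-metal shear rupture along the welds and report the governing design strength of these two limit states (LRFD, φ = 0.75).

E48XX → F_EXX = 480 MPa.
t_e = 0.707 × 5 = 3.535 mm; L = 330 mm.
Weld metal: φR_n = 0.75 × 0.6 × 480 × 3.535 × 330 × 10⁻³ = 252 kN.
Base metal (shear rupture): φR_n = 0.75 × 0.6 × 410 × 16 × 330 × 10⁻³ = 974.2 kN.
Governing: weld metal.

φR_n ≈ 252 kN (weld metal governs)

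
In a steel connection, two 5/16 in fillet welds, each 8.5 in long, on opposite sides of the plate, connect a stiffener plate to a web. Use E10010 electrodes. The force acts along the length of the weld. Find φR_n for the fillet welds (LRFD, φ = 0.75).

φR_n ≈ 169 kips

E100XX → F_EXX = 100 ksi.
Effective throat t_e = 0.707 × 0.3125 = 0.2209 in.
Total length L = 17 in; A_we = 0.2209 × 17 = 3.756 in².
F_nw = 0.6 F_EXX = 0.6 × 100 = 60 ksi.
φR_n = 0.75 × 60 × 3.756 = 169 kips.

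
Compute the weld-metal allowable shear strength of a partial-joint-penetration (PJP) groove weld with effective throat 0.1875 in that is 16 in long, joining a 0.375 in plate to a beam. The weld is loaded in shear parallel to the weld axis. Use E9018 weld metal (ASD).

R_n/Ω ≈ 81 kip

E90XX → F_EXX = 90 ksi.
Effective throat (given) t_e = 0.1875 in.
A_we = 0.1875 × 16 = 3 in².
F_nw = 0.6 F_EXX = 54 ksi.
R_n/Ω = (54 × 3) / 2.0 = 81 kip.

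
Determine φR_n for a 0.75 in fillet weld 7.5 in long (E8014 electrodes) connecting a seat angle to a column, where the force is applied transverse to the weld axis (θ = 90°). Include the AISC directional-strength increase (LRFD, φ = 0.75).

φR_n ≈ 215 kip

E80XX → F_EXX = 80 ksi.
t_e = 0.707 × 0.75 = 0.5302 in; A_we = 0.5302 × 7.5 = 3.977 in².
Directional factor: 1.0 + 0.5 sin^1.5(90°) = 1.5.
F_nw = 0.6 × 80 × 1.5 = 72 ksi.
φR_n = 0.75 × 72 × 3.977 = 214.8 kip.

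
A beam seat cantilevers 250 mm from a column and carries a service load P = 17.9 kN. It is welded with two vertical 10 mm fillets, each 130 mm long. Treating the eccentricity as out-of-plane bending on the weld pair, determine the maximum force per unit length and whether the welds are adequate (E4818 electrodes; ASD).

E48XX → F_EXX = 480 MPa.
L_w = 2 × 130 = 260 mm; section modulus (unit throat) S = 2 × L²/6 = 5633 mm².
Direct shear f_v = P/L_w = 17.9×10³/260 = 68.85 N/mm.
Moment M = P × e = 17.9×10³ × 250 = 4475000 N·mm; bending f_b = M/S = 794.4 N/mm.
f_max = √(f_v² + f_b²) = √(68.85² + 794.4²) = 797.4 N/mm.
r_n/Ω = (1/2.0) × 0.6 × 480 × (0.707 × 10) = 1018 N/mm → adequate.

f_max ≈ 797 N/mm; adequate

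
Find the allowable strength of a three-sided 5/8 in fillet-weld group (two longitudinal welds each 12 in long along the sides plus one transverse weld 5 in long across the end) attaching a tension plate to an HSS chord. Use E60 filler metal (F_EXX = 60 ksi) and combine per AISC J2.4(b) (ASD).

t_e = 0.707 × 0.625 = 0.4419 in.
R_nwl = 0.6 × 60 × 0.4419 × 24 = 381.8 kip (longitudinal, 2 welds).
R_nwt = 0.6 × 60 × 0.4419 × 5 = 79.54 kip (transverse, base value).
(i) R_nwl + R_nwt = 461.3 kip; (ii) 0.85 R_nwl + 1.5 R_nwt = 443.8 kip.
R_n = max = 461.3 kip [governs: (i)]; R_n/Ω = 230.7 kip.

R_n/Ω ≈ 231 kip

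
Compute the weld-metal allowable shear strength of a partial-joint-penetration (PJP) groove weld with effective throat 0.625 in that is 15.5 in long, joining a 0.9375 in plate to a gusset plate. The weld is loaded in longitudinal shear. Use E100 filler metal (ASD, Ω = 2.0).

R_n/Ω ≈ 291 kip

E100XX → F_EXX = 100 ksi.
Effective throat (given) t_e = 0.625 in.
A_we = 0.625 × 15.5 = 9.688 in².
F_nw = 0.6 F_EXX = 60 ksi.
R_n/Ω = (60 × 9.688) / 2.0 = 290.6 kip.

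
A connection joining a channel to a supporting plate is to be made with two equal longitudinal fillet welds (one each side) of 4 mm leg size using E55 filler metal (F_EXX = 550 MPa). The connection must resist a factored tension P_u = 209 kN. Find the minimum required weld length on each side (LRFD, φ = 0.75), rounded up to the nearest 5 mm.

L = 150 mm on each side

Throat t_e = 0.707 × 4 = 2.828 mm.
φr_n = 0.75 × 0.6 × 550 × 2.828 × 10⁻³ = 0.6999 kN/mm.
L_req = P_u / φr_n = 209 / 0.6999 = 298.6 mm total.
Per side: 298.6 / 2 = 149.3 mm.
Round up → use L = 150 mm on each side.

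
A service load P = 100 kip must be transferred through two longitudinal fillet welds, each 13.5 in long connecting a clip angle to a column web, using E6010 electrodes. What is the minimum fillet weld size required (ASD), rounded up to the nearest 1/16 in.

E60XX → F_EXX = 60 ksi.
Total weld length L = 27 in.
Required throat t_e = P × Ω / (0.6 F_EXX × L) = 100 × 2.0 / (0.6 × 60 × 27) = 0.2058 in.
Required leg w = t_e / 0.707 = 0.291 in → use 5/16 in.

w = 5/16 in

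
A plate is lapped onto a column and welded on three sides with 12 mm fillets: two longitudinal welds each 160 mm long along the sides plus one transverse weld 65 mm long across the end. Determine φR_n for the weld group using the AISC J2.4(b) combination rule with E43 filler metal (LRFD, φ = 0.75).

φR_n ≈ 632 kN

E43XX → F_EXX = 430 MPa.
t_e = 0.707 × 12 = 8.484 mm.
R_nwl = 0.6 × 430 × 8.484 × 320 × 10⁻³ = 700.4 kN (longitudinal, 2 welds).
R_nwt = 0.6 × 430 × 8.484 × 65 × 10⁻³ = 142.3 kN (transverse, base value).
(i) R_nwl + R_nwt = 842.7 kN; (ii) 0.85 R_nwl + 1.5 R_nwt = 808.8 kN.
R_n = max = 842.7 kN [governs: (i)]; φR_n = 632 kN.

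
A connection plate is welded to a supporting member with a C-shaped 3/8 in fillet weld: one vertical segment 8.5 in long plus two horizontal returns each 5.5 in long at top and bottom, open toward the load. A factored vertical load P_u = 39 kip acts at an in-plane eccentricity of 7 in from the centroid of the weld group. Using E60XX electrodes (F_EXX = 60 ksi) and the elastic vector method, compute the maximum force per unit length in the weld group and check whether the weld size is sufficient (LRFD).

Total weld length L_w = 19.5 in. Treat welds as unit-width lines.
Centroid: x̄ = 2×5.5×2.75 / 19.5 = 1.551 in from the vertical weld.
Polar moment about centroid: J = I_x + I_y = [8.5³/12 + 2×5.5×4.25²] + [8.5×1.551² + 2(5.5³/12 + 5.5×1.199²)] = 313.9 in³.
Direct shear f_v = P/L_w = 39 / 19.5 = 2 kip/in (vertical).
Torsion M = P·e = 39 × 7 = 273 kip·in.
Critical point at (x, y) = (3.949, 4.25) from centroid. f_tx = M·y/J = 3.697 kip/in; f_ty = M·x/J = 3.435 kip/in.
Resultant f_max = √[f_tx² + (f_v + f_ty)²] = √[3.697² + (2 + 3.435)²] = 6.573 kip/in.
Capacity per unit length: φr_n = 0.75 × 0.6 × 60 × (0.707 × 0.375) = 7.158 kip/in.
6.573 ≤ 7.158 → adequate.

f_max ≈ 6.57 kip/in; adequate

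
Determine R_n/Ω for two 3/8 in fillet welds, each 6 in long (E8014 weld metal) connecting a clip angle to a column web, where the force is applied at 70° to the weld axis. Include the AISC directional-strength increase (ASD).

R_n/Ω ≈ 111 kips

E80XX → F_EXX = 80 ksi.
t_e = 0.707 × 0.375 = 0.2651 in; A_we = 0.2651 × 12 = 3.181 in².
Directional factor: 1.0 + 0.5 sin^1.5(70°) = 1.455.
F_nw = 0.6 × 80 × 1.455 = 69.86 ksi.
R_n/Ω = (69.86 × 3.181) / 2.0 = 111.1 kips.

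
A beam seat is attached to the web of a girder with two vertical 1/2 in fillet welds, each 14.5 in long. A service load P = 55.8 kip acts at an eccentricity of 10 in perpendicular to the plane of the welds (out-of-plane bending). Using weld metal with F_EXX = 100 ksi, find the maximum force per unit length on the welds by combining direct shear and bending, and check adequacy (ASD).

L_w = 2 × 14.5 = 29 in; section modulus (unit throat) S = 2 × L²/6 = 70.08 in².
Direct shear f_v = P/L_w = 55.8/29 = 1.924 kip/in.
Moment M = P × e = 55.8 × 10 = 558 kip·in; bending f_b = M/S = 7.962 kip/in.
f_max = √(f_v² + f_b²) = √(1.924² + 7.962²) = 8.191 kip/in.
r_n/Ω = (1/2.0) × 0.6 × 100 × (0.707 × 0.5) = 10.6 kip/in → adequate.

f_max ≈ 8.19 kip/in; adequate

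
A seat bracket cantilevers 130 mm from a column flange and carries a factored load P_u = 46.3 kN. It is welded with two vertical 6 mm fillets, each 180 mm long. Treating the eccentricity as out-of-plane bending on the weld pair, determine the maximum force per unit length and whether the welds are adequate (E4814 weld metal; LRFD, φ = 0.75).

f_max ≈ 572 N/mm; adequate

E48XX → F_EXX = 480 MPa.
L_w = 2 × 180 = 360 mm; section modulus (unit throat) S = 2 × L²/6 = 10800 mm².
Direct shear f_v = P/L_w = 46.3×10³/360 = 128.6 N/mm.
Moment M = P × e = 46.3×10³ × 130 = 6019000 N·mm; bending f_b = M/S = 557.3 N/mm.
f_max = √(f_v² + f_b²) = √(128.6² + 557.3²) = 572 N/mm.
φr_n = 0.75 × 0.6 × 480 × (0.707 × 6) = 916.3 N/mm → adequate.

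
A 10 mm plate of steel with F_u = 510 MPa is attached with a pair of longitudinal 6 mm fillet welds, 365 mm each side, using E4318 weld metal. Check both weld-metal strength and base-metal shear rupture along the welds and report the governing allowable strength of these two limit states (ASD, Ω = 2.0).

E43XX → F_EXX = 430 MPa.
t_e = 0.707 × 6 = 4.242 mm; L = 730 mm.
Weld metal: R_n/Ω = (1/2.0) × 0.6 × 430 × 4.242 × 730 × 10⁻³ = 399.5 kN.
Base metal (shear rupture): R_n/Ω = (1/2.0) × 0.6 × 510 × 10 × 730 × 10⁻³ = 1117 kN.
Governing: weld metal.

R_n/Ω ≈ 399 kN (weld metal governs)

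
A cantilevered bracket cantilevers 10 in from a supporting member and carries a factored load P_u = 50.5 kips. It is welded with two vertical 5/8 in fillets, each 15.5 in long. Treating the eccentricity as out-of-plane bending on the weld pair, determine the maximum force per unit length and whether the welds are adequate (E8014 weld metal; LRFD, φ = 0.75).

E80XX → F_EXX = 80 ksi.
L_w = 2 × 15.5 = 31 in; section modulus (unit throat) S = 2 × L²/6 = 80.08 in².
Direct shear f_v = P/L_w = 50.5/31 = 1.629 kip/in.
Moment M = P × e = 50.5 × 10 = 505 kip·in; bending f_b = M/S = 6.306 kip/in.
f_max = √(f_v² + f_b²) = √(1.629² + 6.306²) = 6.513 kip/in.
φr_n = 0.75 × 0.6 × 80 × (0.707 × 0.625) = 15.91 kip/in → adequate.

f_max ≈ 6.51 kip/in; adequate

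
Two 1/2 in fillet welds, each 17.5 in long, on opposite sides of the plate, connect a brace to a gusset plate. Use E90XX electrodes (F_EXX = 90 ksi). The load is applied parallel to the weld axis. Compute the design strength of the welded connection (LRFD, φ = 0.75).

Effective throat t_e = 0.707 × 0.5 = 0.3535 in.
Total length L = 35 in; A_we = 0.3535 × 35 = 12.37 in².
F_nw = 0.6 F_EXX = 0.6 × 90 = 54 ksi.
φR_n = 0.75 × 54 × 12.37 = 501.1 kip.

φR_n ≈ 501 kip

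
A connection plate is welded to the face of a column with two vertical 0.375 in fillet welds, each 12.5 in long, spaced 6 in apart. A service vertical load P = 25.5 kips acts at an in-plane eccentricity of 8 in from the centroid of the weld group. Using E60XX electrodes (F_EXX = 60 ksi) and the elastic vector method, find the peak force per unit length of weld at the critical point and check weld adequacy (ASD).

Total weld length L_w = 25 in. Treat welds as unit-width lines.
Polar moment about centroid: J = 2[d³/12 + d(b/2)²] = 2[12.5³/12 + 12.5×3²] = 550.5 in³.
Direct shear f_v = P/L_w = 25.5 / 25 = 1.02 kip/in (vertical).
Torsion M = P·e = 25.5 × 8 = 204 kip·in.
Critical point at (x, y) = (3, 6.25) from centroid. f_tx = M·y/J = 2.316 kip/in; f_ty = M·x/J = 1.112 kip/in.
Resultant f_max = √[f_tx² + (f_v + f_ty)²] = √[2.316² + (1.02 + 1.112)²] = 3.148 kip/in.
Capacity per unit length: r_n/Ω = (1/2.0) × 0.6 × 60 × (0.707 × 0.375) = 4.772 kip/in.
3.148 ≤ 4.772 → adequate.

f_max ≈ 3.15 kip/in; adequate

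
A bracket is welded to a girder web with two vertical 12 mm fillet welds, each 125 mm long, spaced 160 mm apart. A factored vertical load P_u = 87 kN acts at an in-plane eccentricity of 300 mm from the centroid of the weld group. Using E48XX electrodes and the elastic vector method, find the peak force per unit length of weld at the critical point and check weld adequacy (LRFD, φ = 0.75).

f_max ≈ 1660 N/mm; adequate

E48XX → F_EXX = 480 MPa.
Total weld length L_w = 250 mm. Treat welds as unit-width lines.
Polar moment about centroid: J = 2[d³/12 + d(b/2)²] = 2[125³/12 + 125×80²] = 1926000 mm³.
Direct shear f_v = P/L_w = 87×10³ / 250 = 348 N/mm (vertical).
Torsion M = P·e = 87×10³ × 300 = 26100000 N·mm.
Critical point at (x, y) = (80, 62.5) from centroid. f_tx = M·y/J = 847.2 N/mm; f_ty = M·x/J = 1084 N/mm.
Resultant f_max = √[f_tx² + (f_v + f_ty)²] = √[847.2² + (348 + 1084)²] = 1664 N/mm.
Capacity per unit length: φr_n = 0.75 × 0.6 × 480 × (0.707 × 12) = 1833 N/mm.
1664 ≤ 1833 → adequate.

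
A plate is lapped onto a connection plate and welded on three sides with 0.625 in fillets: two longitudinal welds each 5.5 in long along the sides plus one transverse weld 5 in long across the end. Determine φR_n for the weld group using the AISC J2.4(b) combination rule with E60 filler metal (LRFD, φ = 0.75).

φR_n ≈ 201 kips

E60XX → F_EXX = 60 ksi.
t_e = 0.707 × 0.625 = 0.4419 in.
R_nwl = 0.6 × 60 × 0.4419 × 11 = 175 kips (longitudinal, 2 welds).
R_nwt = 0.6 × 60 × 0.4419 × 5 = 79.54 kips (transverse, base value).
(i) R_nwl + R_nwt = 254.5 kips; (ii) 0.85 R_nwl + 1.5 R_nwt = 268 kips.
R_n = max = 268 kips [governs: (ii)]; φR_n = 201 kips.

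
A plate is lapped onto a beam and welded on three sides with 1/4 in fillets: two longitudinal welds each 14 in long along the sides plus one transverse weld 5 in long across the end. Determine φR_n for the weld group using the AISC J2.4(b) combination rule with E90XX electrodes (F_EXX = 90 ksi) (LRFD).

t_e = 0.707 × 0.25 = 0.1767 in.
R_nwl = 0.6 × 90 × 0.1767 × 28 = 267.2 kips (longitudinal, 2 welds).
R_nwt = 0.6 × 90 × 0.1767 × 5 = 47.72 kips (transverse, base value).
(i) R_nwl + R_nwt = 315 kips; (ii) 0.85 R_nwl + 1.5 R_nwt = 298.7 kips.
R_n = max = 315 kips [governs: (i)]; φR_n = 236.2 kips.

φR_n ≈ 236 kips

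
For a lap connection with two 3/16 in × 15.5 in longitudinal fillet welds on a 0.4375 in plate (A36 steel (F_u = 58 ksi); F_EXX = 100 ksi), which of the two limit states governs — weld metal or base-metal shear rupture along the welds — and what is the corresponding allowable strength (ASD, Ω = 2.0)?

R_n/Ω ≈ 123 kips (weld metal governs)

t_e = 0.707 × 0.1875 = 0.1326 in; L = 31 in.
Weld metal: R_n/Ω = (1/2.0) × 0.6 × 100 × 0.1326 × 31 = 123.3 kips.
Base metal (shear rupture): R_n/Ω = (1/2.0) × 0.6 × 58 × 0.4375 × 31 = 236 kips.
Governing: weld metal.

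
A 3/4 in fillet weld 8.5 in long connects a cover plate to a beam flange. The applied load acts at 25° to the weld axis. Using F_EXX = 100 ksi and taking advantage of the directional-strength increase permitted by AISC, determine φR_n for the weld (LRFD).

φR_n ≈ 231 kips

t_e = 0.707 × 0.75 = 0.5302 in; A_we = 0.5302 × 8.5 = 4.507 in².
Directional factor: 1.0 + 0.5 sin^1.5(25°) = 1.137.
F_nw = 0.6 × 100 × 1.137 = 68.24 ksi.
φR_n = 0.75 × 68.24 × 4.507 = 230.7 kips.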